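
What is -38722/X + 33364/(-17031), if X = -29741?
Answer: -332804342/506518971 ≈ -0.65704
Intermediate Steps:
-38722/X + 33364/(-17031) = -38722/(-29741) + 33364/(-17031) = -38722*(-1/29741) + 33364*(-1/17031) = 38722/29741 - 33364/17031 = -332804342/506518971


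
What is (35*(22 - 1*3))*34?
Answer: 22610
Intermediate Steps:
(35*(22 - 1*3))*34 = (35*(22 - 3))*34 = (35*19)*34 = 665*34 = 22610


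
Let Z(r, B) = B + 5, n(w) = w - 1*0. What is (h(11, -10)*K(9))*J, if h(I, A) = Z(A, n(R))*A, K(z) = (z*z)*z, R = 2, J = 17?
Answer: -867510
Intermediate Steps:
n(w) = w (n(w) = w + 0 = w)
Z(r, B) = 5 + B
K(z) = z³ (K(z) = z²*z = z³)
h(I, A) = 7*A (h(I, A) = (5 + 2)*A = 7*A)
(h(11, -10)*K(9))*J = ((7*(-10))*9³)*17 = -70*729*17 = -51030*17 = -867510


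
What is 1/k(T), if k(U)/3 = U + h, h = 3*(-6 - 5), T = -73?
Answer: -1/318 ≈ -0.0031447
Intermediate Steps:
h = -33 (h = 3*(-11) = -33)
k(U) = -99 + 3*U (k(U) = 3*(U - 33) = 3*(-33 + U) = -99 + 3*U)
1/k(T) = 1/(-99 + 3*(-73)) = 1/(-99 - 219) = 1/(-318) = -1/318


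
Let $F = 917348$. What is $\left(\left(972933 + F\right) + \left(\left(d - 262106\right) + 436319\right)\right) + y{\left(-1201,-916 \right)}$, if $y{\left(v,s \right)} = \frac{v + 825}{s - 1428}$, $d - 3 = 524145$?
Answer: $\frac{758472153}{293} \approx 2.5886 \cdot 10^{6}$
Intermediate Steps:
$d = 524148$ ($d = 3 + 524145 = 524148$)
$y{\left(v,s \right)} = \frac{825 + v}{-1428 + s}$
$\left(\left(972933 + F\right) + \left(\left(d - 262106\right) + 436319\right)\right) + y{\left(-1201,-916 \right)} = \left(\left(972933 + 917348\right) + \left(\left(524148 - 262106\right) + 436319\right)\right) + \frac{825 - 1201}{-1428 - 916} = \left(1890281 + \left(262042 + 436319\right)\right) + \frac{1}{-2344} \left(-376\right) = \left(1890281 + 698361\right) - - \frac{47}{293} = 2588642 + \frac{47}{293} = \frac{758472153}{293}$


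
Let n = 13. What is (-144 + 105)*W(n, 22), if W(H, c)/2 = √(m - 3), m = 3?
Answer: 0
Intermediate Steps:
W(H, c) = 0 (W(H, c) = 2*√(3 - 3) = 2*√0 = 2*0 = 0)
(-144 + 105)*W(n, 22) = (-144 + 105)*0 = -39*0 = 0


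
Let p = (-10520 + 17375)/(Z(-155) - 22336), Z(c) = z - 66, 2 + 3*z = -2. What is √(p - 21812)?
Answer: I*√3941208070514/13442 ≈ 147.69*I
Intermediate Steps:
z = -4/3 (z = -⅔ + (⅓)*(-2) = -⅔ - ⅔ = -4/3 ≈ -1.3333)
Z(c) = -202/3 (Z(c) = -4/3 - 66 = -202/3)
p = -4113/13442 (p = (-10520 + 17375)/(-202/3 - 22336) = 6855/(-67210/3) = 6855*(-3/67210) = -4113/13442 ≈ -0.30598)
√(p - 21812) = √(-4113/13442 - 21812) = √(-293201017/13442) = I*√3941208070514/13442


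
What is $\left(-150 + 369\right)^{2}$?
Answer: $47961$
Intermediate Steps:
$\left(-150 + 369\right)^{2} = 219^{2} = 47961$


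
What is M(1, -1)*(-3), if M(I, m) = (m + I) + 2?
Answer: -6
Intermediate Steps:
M(I, m) = 2 + I + m (M(I, m) = (I + m) + 2 = 2 + I + m)
M(1, -1)*(-3) = (2 + 1 - 1)*(-3) = 2*(-3) = -6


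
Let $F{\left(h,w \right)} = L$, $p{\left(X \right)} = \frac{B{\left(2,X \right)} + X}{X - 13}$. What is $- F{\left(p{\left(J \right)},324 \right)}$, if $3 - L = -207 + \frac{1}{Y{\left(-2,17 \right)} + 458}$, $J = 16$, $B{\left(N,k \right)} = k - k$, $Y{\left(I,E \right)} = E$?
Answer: $- \frac{99749}{475} \approx -210.0$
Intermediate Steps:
$B{\left(N,k \right)} = 0$
$p{\left(X \right)} = \frac{X}{-13 + X}$ ($p{\left(X \right)} = \frac{0 + X}{X - 13} = \frac{X}{-13 + X}$)
$L = \frac{99749}{475}$ ($L = 3 - \left(-207 + \frac{1}{17 + 458}\right) = 3 - \left(-207 + \frac{1}{475}\right) = 3 - - \frac{98324}{475} = 3 + \frac{98324}{475} = \frac{99749}{475} \approx 210.0$)
$F{\left(h,w \right)} = \frac{99749}{475}$
$- F{\left(p{\left(J \right)},324 \right)} = \left(-1\right) \frac{99749}{475} = - \frac{99749}{475}$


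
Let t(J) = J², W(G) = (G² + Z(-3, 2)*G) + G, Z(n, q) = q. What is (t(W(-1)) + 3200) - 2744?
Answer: 460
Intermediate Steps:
W(G) = G² + 3*G (W(G) = (G² + 2*G) + G = G² + 3*G)
(t(W(-1)) + 3200) - 2744 = ((-(3 - 1))² + 3200) - 2744 = ((-1*2)² + 3200) - 2744 = ((-2)² + 3200) - 2744 = (4 + 3200) - 2744 = 3204 - 2744 = 460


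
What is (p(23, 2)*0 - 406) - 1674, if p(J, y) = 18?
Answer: -2080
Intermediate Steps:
(p(23, 2)*0 - 406) - 1674 = (18*0 - 406) - 1674 = (0 - 406) - 1674 = -406 - 1674 = -2080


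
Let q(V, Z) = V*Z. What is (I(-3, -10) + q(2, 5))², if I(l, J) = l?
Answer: 49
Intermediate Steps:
(I(-3, -10) + q(2, 5))² = (-3 + 2*5)² = (-3 + 10)² = 7² = 49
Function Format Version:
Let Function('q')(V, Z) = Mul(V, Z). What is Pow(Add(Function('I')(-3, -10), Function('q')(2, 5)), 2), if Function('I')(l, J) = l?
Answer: 49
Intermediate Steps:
Pow(Add(Function('I')(-3, -10), Function('q')(2, 5)), 2) = Pow(Add(-3, Mul(2, 5)), 2) = Pow(Add(-3, 10), 2) = Pow(7, 2) = 49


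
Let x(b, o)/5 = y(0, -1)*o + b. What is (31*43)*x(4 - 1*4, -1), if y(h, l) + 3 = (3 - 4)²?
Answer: 13330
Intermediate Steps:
y(h, l) = -2 (y(h, l) = -3 + (3 - 4)² = -3 + (-1)² = -3 + 1 = -2)
x(b, o) = -10*o + 5*b (x(b, o) = 5*(-2*o + b) = 5*(b - 2*o) = -10*o + 5*b)
(31*43)*x(4 - 1*4, -1) = (31*43)*(-10*(-1) + 5*(4 - 1*4)) = 1333*(10 + 5*(4 - 4)) = 1333*(10 + 5*0) = 1333*(10 + 0) = 1333*10 = 13330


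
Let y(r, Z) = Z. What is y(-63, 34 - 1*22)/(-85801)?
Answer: -12/85801 ≈ -0.00013986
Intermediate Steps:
y(-63, 34 - 1*22)/(-85801) = (34 - 1*22)/(-85801) = (34 - 22)*(-1/85801) = 12*(-1/85801) = -12/85801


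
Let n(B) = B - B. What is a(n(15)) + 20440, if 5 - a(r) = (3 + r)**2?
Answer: 20436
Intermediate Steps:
n(B) = 0
a(r) = 5 - (3 + r)**2
a(n(15)) + 20440 = (5 - (3 + 0)**2) + 20440 = (5 - 1*3**2) + 20440 = (5 - 1*9) + 20440 = (5 - 9) + 20440 = -4 + 20440 = 20436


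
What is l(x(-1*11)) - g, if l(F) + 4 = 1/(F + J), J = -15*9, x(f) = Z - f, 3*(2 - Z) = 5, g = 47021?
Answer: -17446278/371 ≈ -47025.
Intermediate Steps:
Z = ⅓ (Z = 2 - ⅓*5 = 2 - 5/3 = ⅓ ≈ 0.33333)
x(f) = ⅓ - f
J = -135
l(F) = -4 + 1/(-135 + F) (l(F) = -4 + 1/(F - 135) = -4 + 1/(-135 + F))
l(x(-1*11)) - g = (541 - 4*(⅓ - (-1)*11))/(-135 + (⅓ - (-1)*11)) - 1*47021 = (541 - 4*(⅓ - 1*(-11)))/(-135 + (⅓ - 1*(-11))) - 47021 = (541 - 4*(⅓ + 11))/(-135 + (⅓ + 11)) - 47021 = (541 - 4*34/3)/(-135 + 34/3) - 47021 = (541 - 136/3)/(-371/3) - 47021 = -3/371*1487/3 - 47021 = -1487/371 - 47021 = -17446278/371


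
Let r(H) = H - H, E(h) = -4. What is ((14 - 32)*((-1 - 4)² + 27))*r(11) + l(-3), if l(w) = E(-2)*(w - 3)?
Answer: 24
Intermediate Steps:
l(w) = 12 - 4*w (l(w) = -4*(w - 3) = -4*(-3 + w) = 12 - 4*w)
r(H) = 0
((14 - 32)*((-1 - 4)² + 27))*r(11) + l(-3) = ((14 - 32)*((-1 - 4)² + 27))*0 + (12 - 4*(-3)) = -18*((-5)² + 27)*0 + (12 + 12) = -18*(25 + 27)*0 + 24 = -18*52*0 + 24 = -936*0 + 24 = 0 + 24 = 24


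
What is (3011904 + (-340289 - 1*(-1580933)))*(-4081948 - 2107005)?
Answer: -26318819702244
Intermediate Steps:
(3011904 + (-340289 - 1*(-1580933)))*(-4081948 - 2107005) = (3011904 + (-340289 + 1580933))*(-6188953) = (3011904 + 1240644)*(-6188953) = 4252548*(-6188953) = -26318819702244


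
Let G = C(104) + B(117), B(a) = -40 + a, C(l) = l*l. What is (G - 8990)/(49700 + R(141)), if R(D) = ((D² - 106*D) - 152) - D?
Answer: 1903/54342 ≈ 0.035019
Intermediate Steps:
C(l) = l²
G = 10893 (G = 104² + (-40 + 117) = 10816 + 77 = 10893)
R(D) = -152 + D² - 107*D (R(D) = (-152 + D² - 106*D) - D = -152 + D² - 107*D)
(G - 8990)/(49700 + R(141)) = (10893 - 8990)/(49700 + (-152 + 141² - 107*141)) = 1903/(49700 + (-152 + 19881 - 15087)) = 1903/(49700 + 4642) = 1903/54342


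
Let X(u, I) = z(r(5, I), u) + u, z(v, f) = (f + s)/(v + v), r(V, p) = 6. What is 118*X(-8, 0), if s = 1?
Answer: -6077/6 ≈ -1012.8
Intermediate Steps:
z(v, f) = (1 + f)/(2*v) (z(v, f) = (f + 1)/(v + v) = (1 + f)/((2*v)) = (1 + f)*(1/(2*v)) = (1 + f)/(2*v))
X(u, I) = 1/12 + 13*u/12 (X(u, I) = (1/2)*(1 + u)/6 + u = (1/2)*(1/6)*(1 + u) + u = (1/12 + u/12) + u = 1/12 + 13*u/12)
118*X(-8, 0) = 118*(1/12 + (13/12)*(-8)) = 118*(1/12 - 26/3) = 118*(-103/12) = -6077/6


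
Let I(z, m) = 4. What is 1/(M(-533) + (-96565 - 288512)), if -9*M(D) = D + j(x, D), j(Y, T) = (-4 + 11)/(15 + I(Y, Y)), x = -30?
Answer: -171/65838047 ≈ -2.5973e-6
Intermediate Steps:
j(Y, T) = 7/19 (j(Y, T) = (-4 + 11)/(15 + 4) = 7/19)
M(D) = -7/171 - D/9 (M(D) = -(D + 7/19)/9 = -(7/19 + D)/9 = -7/171 - D/9)
1/(M(-533) + (-96565 - 288512)) = 1/((-7/171 - ⅑*(-533)) + (-96565 - 288512)) = 1/((-7/171 + 533/9) - 385077) = 1/(10120/171 - 385077) = 1/(-65838047/171) = -171/65838047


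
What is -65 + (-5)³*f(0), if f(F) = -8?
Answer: 935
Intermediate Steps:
-65 + (-5)³*f(0) = -65 + (-5)³*(-8) = -65 - 125*(-8) = -65 + 1000 = 935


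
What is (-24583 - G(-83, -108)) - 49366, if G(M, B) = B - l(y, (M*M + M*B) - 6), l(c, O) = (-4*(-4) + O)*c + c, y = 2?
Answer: -42113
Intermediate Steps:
l(c, O) = c + c*(16 + O) (l(c, O) = (16 + O)*c + c = c*(16 + O) + c = c + c*(16 + O))
G(M, B) = -22 + B - 2*M² - 2*B*M (G(M, B) = B - 2*(17 + ((M*M + M*B) - 6)) = B - 2*(17 + ((M² + B*M) - 6)) = B - 2*(17 + (-6 + M² + B*M)) = B - 2*(11 + M² + B*M) = B - (22 + 2*M² + 2*B*M) = B + (-22 - 2*M² - 2*B*M) = -22 + B - 2*M² - 2*B*M)
(-24583 - G(-83, -108)) - 49366 = (-24583 - (-22 - 108 - 2*(-83)² - 2*(-108)*(-83))) - 49366 = (-24583 - (-22 - 108 - 2*6889 - 17928)) - 49366 = (-24583 - (-22 - 108 - 13778 - 17928)) - 49366 = (-24583 - 1*(-31836)) - 49366 = (-24583 + 31836) - 49366 = 7253 - 49366 = -42113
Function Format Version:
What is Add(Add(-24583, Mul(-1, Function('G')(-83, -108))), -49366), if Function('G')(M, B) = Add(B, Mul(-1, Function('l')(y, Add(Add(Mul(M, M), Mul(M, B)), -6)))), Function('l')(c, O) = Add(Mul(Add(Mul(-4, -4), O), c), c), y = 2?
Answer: -42113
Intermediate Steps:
Function('l')(c, O) = Add(c, Mul(c, Add(16, O))) (Function('l')(c, O) = Add(Mul(Add(16, O), c), c) = Add(Mul(c, Add(16, O)), c) = Add(c, Mul(c, Add(16, O))))
Function('G')(M, B) = Add(-22, B, Mul(-2, Pow(M, 2)), Mul(-2, B, M)) (Function('G')(M, B) = Add(B, Mul(-1, Mul(2, Add(17, Add(Add(Mul(M, M), Mul(M, B)), -6))))) = Add(B, Mul(-1, Mul(2, Add(17, Add(Add(Pow(M, 2), Mul(B, M)), -6))))) = Add(B, Mul(-1, Mul(2, Add(17, Add(-6, Pow(M, 2), Mul(B, M)))))) = Add(B, Mul(-1, Mul(2, Add(11, Pow(M, 2), Mul(B, M))))) = Add(B, Mul(-1, Add(22, Mul(2, Pow(M, 2)), Mul(2, B, M)))) = Add(B, Add(-22, Mul(-2, Pow(M, 2)), Mul(-2, B, M))) = Add(-22, B, Mul(-2, Pow(M, 2)), Mul(-2, B, M)))
Add(Add(-24583, Mul(-1, Function('G')(-83, -108))), -49366) = Add(Add(-24583, Mul(-1, Add(-22, -108, Mul(-2, Pow(-83, 2)), Mul(-2, -108, -83)))), -49366) = Add(Add(-24583, Mul(-1, Add(-22, -108, Mul(-2, 6889), -17928))), -49366) = Add(Add(-24583, Mul(-1, Add(-22, -108, -13778, -17928))), -49366) = Add(Add(-24583, Mul(-1, -31836)), -49366) = Add(Add(-24583, 31836), -49366) = Add(7253, -49366) = -42113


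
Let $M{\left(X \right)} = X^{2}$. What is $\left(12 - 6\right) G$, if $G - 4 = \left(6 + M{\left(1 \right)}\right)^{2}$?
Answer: $318$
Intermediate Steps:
$G = 53$ ($G = 4 + \left(6 + 1^{2}\right)^{2} = 4 + \left(6 + 1\right)^{2} = 4 + 7^{2} = 4 + 49 = 53$)
$\left(12 - 6\right) G = \left(12 - 6\right) 53 = 6 \cdot 53 = 318$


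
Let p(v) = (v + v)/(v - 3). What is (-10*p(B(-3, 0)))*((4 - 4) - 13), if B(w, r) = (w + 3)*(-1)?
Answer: 0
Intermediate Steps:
B(w, r) = -3 - w (B(w, r) = (3 + w)*(-1) = -3 - w)
p(v) = 2*v/(-3 + v) (p(v) = (2*v)/(-3 + v) = 2*v/(-3 + v))
(-10*p(B(-3, 0)))*((4 - 4) - 13) = (-20*(-3 - 1*(-3))/(-3 + (-3 - 1*(-3))))*((4 - 4) - 13) = (-20*(-3 + 3)/(-3 + (-3 + 3)))*(0 - 13) = -20*0/(-3 + 0)*(-13) = -20*0/(-3)*(-13) = -20*0*(-1)/3*(-13) = -10*0*(-13) = 0*(-13) = 0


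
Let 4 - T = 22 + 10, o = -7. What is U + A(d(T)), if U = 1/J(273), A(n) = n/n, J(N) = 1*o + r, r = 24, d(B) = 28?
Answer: 18/17 ≈ 1.0588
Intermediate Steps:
T = -28 (T = 4 - (22 + 10) = 4 - 1*32 = 4 - 32 = -28)
J(N) = 17 (J(N) = 1*(-7) + 24 = -7 + 24 = 17)
A(n) = 1
U = 1/17 ≈ 0.058824
U + A(d(T)) = 1/17 + 1 = 18/17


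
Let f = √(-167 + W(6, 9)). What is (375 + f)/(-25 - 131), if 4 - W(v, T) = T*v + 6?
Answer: -125/52 - I*√223/156 ≈ -2.4038 - 0.095726*I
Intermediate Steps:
W(v, T) = -2 - T*v (W(v, T) = 4 - (T*v + 6) = 4 - (6 + T*v) = 4 + (-6 - T*v) = -2 - T*v)
f = I*√223 (f = √(-167 + (-2 - 1*9*6)) = √(-167 + (-2 - 54)) = √(-167 - 56) = √(-223) = I*√223 ≈ 14.933*I)
(375 + f)/(-25 - 131) = (375 + I*√223)/(-25 - 131) = (375 + I*√223)/(-156) = (375 + I*√223)*(-1/156) = -125/52 - I*√223/156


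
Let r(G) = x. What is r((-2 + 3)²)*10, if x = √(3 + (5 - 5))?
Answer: 10*√3 ≈ 17.320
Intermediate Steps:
x = √3 (x = √(3 + 0) = √3 ≈ 1.7320)
r(G) = √3
r((-2 + 3)²)*10 = √3*10 = 10*√3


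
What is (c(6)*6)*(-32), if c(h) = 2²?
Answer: -768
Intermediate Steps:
c(h) = 4
(c(6)*6)*(-32) = (4*6)*(-32) = 24*(-32) = -768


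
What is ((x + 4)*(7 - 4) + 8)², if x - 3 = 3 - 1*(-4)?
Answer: 2500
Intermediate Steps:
x = 10 (x = 3 + (3 - 1*(-4)) = 3 + (3 + 4) = 3 + 7 = 10)
((x + 4)*(7 - 4) + 8)² = ((10 + 4)*(7 - 4) + 8)² = (14*3 + 8)² = (42 + 8)² = 50² = 2500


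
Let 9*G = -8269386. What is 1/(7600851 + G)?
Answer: 3/20046091 ≈ 1.4966e-7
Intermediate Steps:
G = -2756462/3 (G = (1/9)*(-8269386) = -2756462/3 ≈ -9.1882e+5)
1/(7600851 + G) = 1/(7600851 - 2756462/3) = 1/(20046091/3) = 3/20046091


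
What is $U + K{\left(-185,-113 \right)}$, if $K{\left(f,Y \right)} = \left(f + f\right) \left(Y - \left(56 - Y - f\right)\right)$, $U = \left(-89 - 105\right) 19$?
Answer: $169104$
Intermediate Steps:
$U = -3686$ ($U = \left(-194\right) 19 = -3686$)
$K{\left(f,Y \right)} = 2 f \left(-56 + f + 2 Y\right)$ ($K{\left(f,Y \right)} = 2 f \left(Y - \left(56 - Y - f\right)\right) = 2 f \left(Y + \left(-56 + Y + f\right)\right) = 2 f \left(-56 + f + 2 Y\right)$)
$U + K{\left(-185,-113 \right)} = -3686 + 2 \left(-185\right) \left(-56 - 185 + 2 \left(-113\right)\right) = -3686 + 2 \left(-185\right) \left(-56 - 185 - 226\right) = -3686 + 2 \left(-185\right) \left(-467\right) = -3686 + 172790 = 169104$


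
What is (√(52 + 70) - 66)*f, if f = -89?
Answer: 5874 - 89*√122 ≈ 4891.0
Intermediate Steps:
(√(52 + 70) - 66)*f = (√(52 + 70) - 66)*(-89) = (√122 - 66)*(-89) = (-66 + √122)*(-89) = 5874 - 89*√122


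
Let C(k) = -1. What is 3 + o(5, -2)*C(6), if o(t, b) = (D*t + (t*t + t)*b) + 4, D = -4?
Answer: 79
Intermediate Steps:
o(t, b) = 4 - 4*t + b*(t + t²) (o(t, b) = (-4*t + (t*t + t)*b) + 4 = (-4*t + (t² + t)*b) + 4 = (-4*t + (t + t²)*b) + 4 = (-4*t + b*(t + t²)) + 4 = 4 - 4*t + b*(t + t²))
3 + o(5, -2)*C(6) = 3 + (4 - 4*5 - 2*5 - 2*5²)*(-1) = 3 + (4 - 20 - 10 - 2*25)*(-1) = 3 + (4 - 20 - 10 - 50)*(-1) = 3 - 76*(-1) = 3 + 76 = 79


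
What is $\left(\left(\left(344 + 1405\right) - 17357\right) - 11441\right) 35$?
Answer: $-946715$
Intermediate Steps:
$\left(\left(\left(344 + 1405\right) - 17357\right) - 11441\right) 35 = \left(\left(1749 - 17357\right) - 11441\right) 35 = \left(-15608 - 11441\right) 35 = \left(-27049\right) 35 = -946715$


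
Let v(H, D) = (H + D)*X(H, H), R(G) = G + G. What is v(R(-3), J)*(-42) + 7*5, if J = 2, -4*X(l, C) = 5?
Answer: -175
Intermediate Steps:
R(G) = 2*G
X(l, C) = -5/4 (X(l, C) = -1/4*5 = -5/4)
v(H, D) = -5*D/4 - 5*H/4 (v(H, D) = (H + D)*(-5/4) = (D + H)*(-5/4) = -5*D/4 - 5*H/4)
v(R(-3), J)*(-42) + 7*5 = (-5/4*2 - 5*(-3)/2)*(-42) + 7*5 = (-5/2 - 5/4*(-6))*(-42) + 35 = (-5/2 + 15/2)*(-42) + 35 = 5*(-42) + 35 = -210 + 35 = -175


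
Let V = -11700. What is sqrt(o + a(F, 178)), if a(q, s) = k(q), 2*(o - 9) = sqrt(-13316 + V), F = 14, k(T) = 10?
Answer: sqrt(19 + I*sqrt(6254)) ≈ 7.0828 + 5.5827*I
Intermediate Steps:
o = 9 + I*sqrt(6254) (o = 9 + sqrt(-13316 - 11700)/2 = 9 + sqrt(-25016)/2 = 9 + (2*I*sqrt(6254))/2 = 9 + I*sqrt(6254) ≈ 9.0 + 79.082*I)
a(q, s) = 10
sqrt(o + a(F, 178)) = sqrt((9 + I*sqrt(6254)) + 10) = sqrt(19 + I*sqrt(6254))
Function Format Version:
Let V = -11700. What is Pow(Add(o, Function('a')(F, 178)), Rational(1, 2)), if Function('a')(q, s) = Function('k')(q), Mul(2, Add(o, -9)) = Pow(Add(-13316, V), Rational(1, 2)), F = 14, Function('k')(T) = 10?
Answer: Pow(Add(19, Mul(I, Pow(6254, Rational(1, 2)))), Rational(1, 2)) ≈ Add(7.0828, Mul(5.5827, I))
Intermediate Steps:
o = Add(9, Mul(I, Pow(6254, Rational(1, 2)))) (o = Add(9, Mul(Rational(1, 2), Pow(Add(-13316, -11700), Rational(1, 2)))) = Add(9, Mul(Rational(1, 2), Pow(-25016, Rational(1, 2)))) = Add(9, Mul(Rational(1, 2), Mul(2, I, Pow(6254, Rational(1, 2))))) = Add(9, Mul(I, Pow(6254, Rational(1, 2)))) ≈ Add(9.0000, Mul(79.082, I)))
Function('a')(q, s) = 10
Pow(Add(o, Function('a')(F, 178)), Rational(1, 2)) = Pow(Add(Add(9, Mul(I, Pow(6254, Rational(1, 2)))), 10), Rational(1, 2)) = Pow(Add(19, Mul(I, Pow(6254, Rational(1, 2)))), Rational(1, 2))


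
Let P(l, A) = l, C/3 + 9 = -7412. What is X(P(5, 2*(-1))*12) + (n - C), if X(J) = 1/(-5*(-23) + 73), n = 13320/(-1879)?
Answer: 7861946995/353252 ≈ 22256.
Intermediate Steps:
C = -22263 (C = -27 + 3*(-7412) = -27 - 22236 = -22263)
n = -13320/1879 (n = 13320*(-1/1879) = -13320/1879 ≈ -7.0889)
X(J) = 1/188 (X(J) = 1/(115 + 73) = 1/188)
X(P(5, 2*(-1))*12) + (n - C) = 1/188 + (-13320/1879 - 1*(-22263)) = 1/188 + (-13320/1879 + 22263) = 1/188 + 41818857/1879 = 7861946995/353252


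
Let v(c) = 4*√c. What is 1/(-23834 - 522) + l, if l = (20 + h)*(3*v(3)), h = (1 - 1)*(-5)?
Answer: -1/24356 + 240*√3 ≈ 415.69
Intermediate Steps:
h = 0 (h = 0*(-5) = 0)
l = 240*√3 (l = (20 + 0)*(3*(4*√3)) = 20*(12*√3) = 240*√3 ≈ 415.69)
1/(-23834 - 522) + l = 1/(-23834 - 522) + 240*√3 = 1/(-24356) + 240*√3 = -1/24356 + 240*√3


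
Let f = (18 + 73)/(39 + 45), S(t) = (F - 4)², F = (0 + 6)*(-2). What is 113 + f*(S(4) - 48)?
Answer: 1015/3 ≈ 338.33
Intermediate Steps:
F = -12 (F = 6*(-2) = -12)
S(t) = 256 (S(t) = (-12 - 4)² = (-16)² = 256)
f = 13/12 (f = 91/84 = 91*(1/84) = 13/12 ≈ 1.0833)
113 + f*(S(4) - 48) = 113 + 13*(256 - 48)/12 = 113 + (13/12)*208 = 113 + 676/3 = 1015/3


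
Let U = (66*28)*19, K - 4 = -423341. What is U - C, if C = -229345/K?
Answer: 14863979399/423337 ≈ 35111.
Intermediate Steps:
K = -423337 (K = 4 - 423341 = -423337)
C = 229345/423337 (C = -229345/(-423337) = -229345*(-1/423337) = 229345/423337 ≈ 0.54175)
U = 35112 (U = 1848*19 = 35112)
U - C = 35112 - 1*229345/423337 = 35112 - 229345/423337 = 14863979399/423337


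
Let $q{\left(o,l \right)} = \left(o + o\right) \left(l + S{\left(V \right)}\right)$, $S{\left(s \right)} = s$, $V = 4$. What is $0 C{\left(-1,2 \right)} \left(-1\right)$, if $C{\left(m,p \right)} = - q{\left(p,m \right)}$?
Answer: $0$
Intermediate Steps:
$q{\left(o,l \right)} = 2 o \left(4 + l\right)$ ($q{\left(o,l \right)} = \left(o + o\right) \left(l + 4\right) = 2 o \left(4 + l\right)$)
$C{\left(m,p \right)} = - 2 p \left(4 + m\right)$
$0 C{\left(-1,2 \right)} \left(-1\right) = 0 \left(\left(-2\right) 2 \left(4 - 1\right)\right) \left(-1\right) = 0 \left(\left(-2\right) 2 \cdot 3\right) \left(-1\right) = 0 \left(-12\right) \left(-1\right) = 0 \left(-1\right) = 0$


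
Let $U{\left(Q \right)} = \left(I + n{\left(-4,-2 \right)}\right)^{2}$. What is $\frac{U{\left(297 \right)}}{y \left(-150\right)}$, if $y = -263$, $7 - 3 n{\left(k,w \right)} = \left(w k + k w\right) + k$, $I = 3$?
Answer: $\frac{8}{177525} \approx 4.5064 \cdot 10^{-5}$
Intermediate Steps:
$n{\left(k,w \right)} = \frac{7}{3} - \frac{k}{3} - \frac{2 k w}{3}$ ($n{\left(k,w \right)} = \frac{7}{3} - \frac{\left(w k + k w\right) + k}{3} = \frac{7}{3} - \frac{\left(k w + k w\right) + k}{3} = \frac{7}{3} - \frac{2 k w + k}{3} = \frac{7}{3} - \frac{k + 2 k w}{3} = \frac{7}{3} - \left(\frac{k}{3} + \frac{2 k w}{3}\right) = \frac{7}{3} - \frac{k}{3} - \frac{2 k w}{3}$)
$U{\left(Q \right)} = \frac{16}{9}$ ($U{\left(Q \right)} = \left(3 - \left(- \frac{11}{3} + \frac{16}{3}\right)\right)^{2} = \left(3 + \left(\frac{7}{3} + \frac{4}{3} - \frac{16}{3}\right)\right)^{2} = \left(3 - \frac{5}{3}\right)^{2} = \left(\frac{4}{3}\right)^{2} = \frac{16}{9}$)
$\frac{U{\left(297 \right)}}{y \left(-150\right)} = \frac{16}{9 \left(\left(-263\right) \left(-150\right)\right)} = \frac{16}{9 \cdot 39450} = \frac{16}{9} \cdot \frac{1}{39450} = \frac{8}{177525}$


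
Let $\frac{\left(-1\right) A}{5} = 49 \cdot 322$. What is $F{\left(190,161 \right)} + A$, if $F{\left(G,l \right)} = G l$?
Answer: $-48300$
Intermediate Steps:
$A = -78890$ ($A = - 5 \cdot 49 \cdot 322 = \left(-5\right) 15778 = -78890$)
$F{\left(190,161 \right)} + A = 190 \cdot 161 - 78890 = 30590 - 78890 = -48300$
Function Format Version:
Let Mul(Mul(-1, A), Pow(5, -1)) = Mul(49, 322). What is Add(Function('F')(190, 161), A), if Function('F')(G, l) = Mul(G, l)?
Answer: -48300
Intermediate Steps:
A = -78890 (A = Mul(-5, Mul(49, 322)) = Mul(-5, 15778) = -78890)
Add(Function('F')(190, 161), A) = Add(Mul(190, 161), -78890) = Add(30590, -78890) = -48300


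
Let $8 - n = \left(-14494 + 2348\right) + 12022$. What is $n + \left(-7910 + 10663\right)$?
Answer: $2885$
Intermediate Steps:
$n = 132$ ($n = 8 - \left(\left(-14494 + 2348\right) + 12022\right) = 8 - \left(-12146 + 12022\right) = 8 - -124 = 8 + 124 = 132$)
$n + \left(-7910 + 10663\right) = 132 + \left(-7910 + 10663\right) = 132 + 2753 = 2885$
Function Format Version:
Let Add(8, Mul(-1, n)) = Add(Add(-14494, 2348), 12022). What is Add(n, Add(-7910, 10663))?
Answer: 2885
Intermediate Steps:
n = 132 (n = Add(8, Mul(-1, Add(Add(-14494, 2348), 12022))) = Add(8, Mul(-1, Add(-12146, 12022))) = Add(8, Mul(-1, -124)) = Add(8, 124) = 132)
Add(n, Add(-7910, 10663)) = Add(132, Add(-7910, 10663)) = Add(132, 2753) = 2885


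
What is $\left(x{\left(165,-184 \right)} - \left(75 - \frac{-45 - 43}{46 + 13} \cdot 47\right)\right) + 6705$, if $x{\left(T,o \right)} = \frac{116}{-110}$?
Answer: $\frac{21283448}{3245} \approx 6558.8$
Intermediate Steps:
$x{\left(T,o \right)} = - \frac{58}{55}$ ($x{\left(T,o \right)} = 116 \left(- \frac{1}{110}\right) = - \frac{58}{55}$)
$\left(x{\left(165,-184 \right)} - \left(75 - \frac{-45 - 43}{46 + 13} \cdot 47\right)\right) + 6705 = \left(- \frac{58}{55} - \left(75 - \frac{-45 - 43}{46 + 13} \cdot 47\right)\right) + 6705 = \left(- \frac{58}{55} - \left(75 - - \frac{88}{59} \cdot 47\right)\right) + 6705 = \left(- \frac{58}{55} - \left(75 - \left(-88\right) \frac{1}{59} \cdot 47\right)\right) + 6705 = \left(- \frac{58}{55} - \frac{8561}{59}\right) + 6705 = - \frac{474277}{3245} + 6705 = \frac{21283448}{3245}$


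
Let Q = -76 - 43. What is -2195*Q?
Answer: 261205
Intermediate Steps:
Q = -119
-2195*Q = -2195*(-119) = 261205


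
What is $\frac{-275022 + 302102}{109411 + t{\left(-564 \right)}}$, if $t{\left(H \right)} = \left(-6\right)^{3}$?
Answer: $\frac{5416}{21839} \approx 0.248$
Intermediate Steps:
$t{\left(H \right)} = -216$
$\frac{-275022 + 302102}{109411 + t{\left(-564 \right)}} = \frac{-275022 + 302102}{109411 - 216} = \frac{27080}{109195} = 27080 \cdot \frac{1}{109195} = \frac{5416}{21839}$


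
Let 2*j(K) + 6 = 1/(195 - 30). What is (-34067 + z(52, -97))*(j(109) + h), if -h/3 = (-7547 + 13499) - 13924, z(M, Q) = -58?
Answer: -17952687025/22 ≈ -8.1603e+8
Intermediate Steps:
j(K) = -989/330 (j(K) = -3 + 1/(2*(195 - 30)) = -3 + (½)/165 = -3 + (½)*(1/165) = -3 + 1/330 = -989/330)
h = 23916 (h = -3*((-7547 + 13499) - 13924) = -3*(5952 - 13924) = -3*(-7972) = 23916)
(-34067 + z(52, -97))*(j(109) + h) = (-34067 - 58)*(-989/330 + 23916) = -34125*7891291/330 = -17952687025/22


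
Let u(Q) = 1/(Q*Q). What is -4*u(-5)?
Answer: -4/25 ≈ -0.16000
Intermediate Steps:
u(Q) = Q**(-2) (u(Q) = 1/(Q**2) = Q**(-2))
-4*u(-5) = -4/(-5)**2 = -4*1/25 = -4/25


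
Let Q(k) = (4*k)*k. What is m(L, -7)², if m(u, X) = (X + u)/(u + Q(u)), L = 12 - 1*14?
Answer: 81/196 ≈ 0.41327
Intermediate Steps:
L = -2 (L = 12 - 14 = -2)
Q(k) = 4*k²
m(u, X) = (X + u)/(u + 4*u²)
m(L, -7)² = ((-7 - 2)/((-2)*(1 + 4*(-2))))² = (-½*(-9)/(1 - 8))² = (-½*(-9)/(-7))² = (-½*(-⅐)*(-9))² = (-9/14)² = 81/196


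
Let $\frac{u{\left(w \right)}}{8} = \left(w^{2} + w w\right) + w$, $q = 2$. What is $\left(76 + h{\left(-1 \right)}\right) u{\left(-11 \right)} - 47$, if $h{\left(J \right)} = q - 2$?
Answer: $140401$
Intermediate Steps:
$h{\left(J \right)} = 0$ ($h{\left(J \right)} = 2 - 2 = 0$)
$u{\left(w \right)} = 8 w + 16 w^{2}$ ($u{\left(w \right)} = 8 \left(\left(w^{2} + w w\right) + w\right) = 8 \left(\left(w^{2} + w^{2}\right) + w\right) = 8 \left(2 w^{2} + w\right) = 8 \left(w + 2 w^{2}\right) = 8 w + 16 w^{2}$)
$\left(76 + h{\left(-1 \right)}\right) u{\left(-11 \right)} - 47 = \left(76 + 0\right) 8 \left(-11\right) \left(1 + 2 \left(-11\right)\right) - 47 = 76 \cdot 8 \left(-11\right) \left(1 - 22\right) - 47 = 76 \cdot 8 \left(-11\right) \left(-21\right) - 47 = 76 \cdot 1848 - 47 = 140448 - 47 = 140401$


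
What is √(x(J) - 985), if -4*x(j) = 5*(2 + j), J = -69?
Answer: I*√3605/2 ≈ 30.021*I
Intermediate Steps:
x(j) = -5/2 - 5*j/4 (x(j) = -5*(2 + j)/4 = -(10 + 5*j)/4 = -5/2 - 5*j/4)
√(x(J) - 985) = √((-5/2 - 5/4*(-69)) - 985) = √((-5/2 + 345/4) - 985) = √(335/4 - 985) = √(-3605/4) = I*√3605/2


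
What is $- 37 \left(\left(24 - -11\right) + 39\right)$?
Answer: $-2738$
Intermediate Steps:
$- 37 \left(\left(24 - -11\right) + 39\right) = - 37 \left(\left(24 + 11\right) + 39\right) = - 37 \left(35 + 39\right) = \left(-37\right) 74 = -2738$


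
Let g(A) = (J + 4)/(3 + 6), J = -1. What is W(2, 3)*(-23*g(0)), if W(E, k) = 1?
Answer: -23/3 ≈ -7.6667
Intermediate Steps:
g(A) = ⅓ (g(A) = (-1 + 4)/(3 + 6) = 3/9 = 3*(⅑) = ⅓)
W(2, 3)*(-23*g(0)) = 1*(-23*⅓) = 1*(-23/3) = -23/3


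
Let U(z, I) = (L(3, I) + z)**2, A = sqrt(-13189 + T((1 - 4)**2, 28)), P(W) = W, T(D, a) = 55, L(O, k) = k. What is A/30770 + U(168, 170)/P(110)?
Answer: 57122/55 + I*sqrt(13134)/30770 ≈ 1038.6 + 0.0037245*I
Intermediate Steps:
A = I*sqrt(13134) (A = sqrt(-13189 + 55) = sqrt(-13134) = I*sqrt(13134) ≈ 114.6*I)
U(z, I) = (I + z)**2
A/30770 + U(168, 170)/P(110) = (I*sqrt(13134))/30770 + (170 + 168)**2/110 = (I*sqrt(13134))*(1/30770) + 338**2*(1/110) = I*sqrt(13134)/30770 + 114244*(1/110) = I*sqrt(13134)/30770 + 57122/55 = 57122/55 + I*sqrt(13134)/30770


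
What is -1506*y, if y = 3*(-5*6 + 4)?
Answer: 117468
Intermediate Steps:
y = -78 (y = 3*(-30 + 4) = 3*(-26) = -78)
-1506*y = -1506*(-78) = 117468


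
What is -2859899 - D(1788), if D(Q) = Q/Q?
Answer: -2859900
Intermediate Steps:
D(Q) = 1
-2859899 - D(1788) = -2859899 - 1*1 = -2859899 - 1 = -2859900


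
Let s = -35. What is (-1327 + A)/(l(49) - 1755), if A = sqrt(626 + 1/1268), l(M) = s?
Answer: 1327/1790 - sqrt(251624773)/1134860 ≈ 0.72736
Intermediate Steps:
l(M) = -35
A = sqrt(251624773)/634 (A = sqrt(626 + 1/1268) = sqrt(793769/1268) = sqrt(251624773)/634 ≈ 25.020)
(-1327 + A)/(l(49) - 1755) = (-1327 + sqrt(251624773)/634)/(-35 - 1755) = (-1327 + sqrt(251624773)/634)/(-1790) = (-1327 + sqrt(251624773)/634)*(-1/1790) = 1327/1790 - sqrt(251624773)/1134860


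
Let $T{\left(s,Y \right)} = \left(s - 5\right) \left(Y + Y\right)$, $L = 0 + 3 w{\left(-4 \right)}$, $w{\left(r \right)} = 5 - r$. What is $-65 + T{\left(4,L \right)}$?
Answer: $-119$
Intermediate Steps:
$L = 27$ ($L = 0 + 3 \left(5 - -4\right) = 0 + 3 \left(5 + 4\right) = 0 + 3 \cdot 9 = 0 + 27 = 27$)
$T{\left(s,Y \right)} = 2 Y \left(-5 + s\right)$ ($T{\left(s,Y \right)} = \left(-5 + s\right) 2 Y = 2 Y \left(-5 + s\right)$)
$-65 + T{\left(4,L \right)} = -65 + 2 \cdot 27 \left(-5 + 4\right) = -65 + 2 \cdot 27 \left(-1\right) = -65 - 54 = -119$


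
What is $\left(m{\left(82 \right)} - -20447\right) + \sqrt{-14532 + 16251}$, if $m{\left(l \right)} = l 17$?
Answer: $21841 + 3 \sqrt{191} \approx 21882.0$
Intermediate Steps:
$m{\left(l \right)} = 17 l$
$\left(m{\left(82 \right)} - -20447\right) + \sqrt{-14532 + 16251} = \left(17 \cdot 82 - -20447\right) + \sqrt{-14532 + 16251} = \left(1394 + 20447\right) + \sqrt{1719} = 21841 + 3 \sqrt{191}$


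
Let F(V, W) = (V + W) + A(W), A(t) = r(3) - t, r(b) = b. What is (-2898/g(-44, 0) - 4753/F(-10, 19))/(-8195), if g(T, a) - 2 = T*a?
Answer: 14/149 ≈ 0.093960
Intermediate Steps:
g(T, a) = 2 + T*a
A(t) = 3 - t
F(V, W) = 3 + V (F(V, W) = (V + W) + (3 - W) = 3 + V)
(-2898/g(-44, 0) - 4753/F(-10, 19))/(-8195) = (-2898/(2 - 44*0) - 4753/(3 - 10))/(-8195) = (-2898/(2 + 0) - 4753/(-7))*(-1/8195) = (-2898/2 - 4753*(-⅐))*(-1/8195) = (-2898*½ + 679)*(-1/8195) = (-1449 + 679)*(-1/8195) = -770*(-1/8195) = 14/149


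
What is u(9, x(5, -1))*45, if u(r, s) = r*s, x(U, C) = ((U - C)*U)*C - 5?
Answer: -14175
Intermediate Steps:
x(U, C) = -5 + C*U*(U - C) (x(U, C) = (U*(U - C))*C - 5 = C*U*(U - C) - 5 = -5 + C*U*(U - C))
u(9, x(5, -1))*45 = (9*(-5 - 1*5² - 1*5*(-1)²))*45 = (9*(-5 - 1*25 - 1*5*1))*45 = (9*(-5 - 25 - 5))*45 = (9*(-35))*45 = -315*45 = -14175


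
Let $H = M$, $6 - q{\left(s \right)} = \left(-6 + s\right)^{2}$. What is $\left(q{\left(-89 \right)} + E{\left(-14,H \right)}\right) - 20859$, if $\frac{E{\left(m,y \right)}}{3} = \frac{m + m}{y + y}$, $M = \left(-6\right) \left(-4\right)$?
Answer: $- \frac{119519}{4} \approx -29880.0$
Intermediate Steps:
$M = 24$
$q{\left(s \right)} = 6 - \left(-6 + s\right)^{2}$
$H = 24$
$E{\left(m,y \right)} = \frac{3 m}{y}$ ($E{\left(m,y \right)} = 3 \frac{m + m}{y + y} = 3 \frac{2 m}{2 y} = 3 \cdot 2 m \frac{1}{2 y} = 3 \frac{m}{y} = \frac{3 m}{y}$)
$\left(q{\left(-89 \right)} + E{\left(-14,H \right)}\right) - 20859 = \left(\left(6 - \left(-6 - 89\right)^{2}\right) + 3 \left(-14\right) \frac{1}{24}\right) - 20859 = \left(\left(6 - \left(-95\right)^{2}\right) + 3 \left(-14\right) \frac{1}{24}\right) - 20859 = \left(\left(6 - 9025\right) - \frac{7}{4}\right) - 20859 = \left(-9019 - \frac{7}{4}\right) - 20859 = - \frac{36083}{4} - 20859 = - \frac{119519}{4}$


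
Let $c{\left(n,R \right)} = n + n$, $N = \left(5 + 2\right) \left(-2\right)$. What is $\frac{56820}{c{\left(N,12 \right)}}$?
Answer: $- \frac{14205}{7} \approx -2029.3$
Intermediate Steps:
$N = -14$ ($N = 7 \left(-2\right) = -14$)
$c{\left(n,R \right)} = 2 n$
$\frac{56820}{c{\left(N,12 \right)}} = \frac{56820}{2 \left(-14\right)} = \frac{56820}{-28} = 56820 \left(- \frac{1}{28}\right) = - \frac{14205}{7}$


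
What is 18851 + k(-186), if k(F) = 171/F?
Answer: 1168705/62 ≈ 18850.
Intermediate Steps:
18851 + k(-186) = 18851 + 171/(-186) = 18851 + 171*(-1/186) = 18851 - 57/62 = 1168705/62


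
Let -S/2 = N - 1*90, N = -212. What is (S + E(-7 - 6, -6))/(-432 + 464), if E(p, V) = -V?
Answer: 305/16 ≈ 19.063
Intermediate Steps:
S = 604 (S = -2*(-212 - 1*90) = -2*(-212 - 90) = -2*(-302) = 604)
(S + E(-7 - 6, -6))/(-432 + 464) = (604 - 1*(-6))/(-432 + 464) = (604 + 6)/32 = 610*(1/32) = 305/16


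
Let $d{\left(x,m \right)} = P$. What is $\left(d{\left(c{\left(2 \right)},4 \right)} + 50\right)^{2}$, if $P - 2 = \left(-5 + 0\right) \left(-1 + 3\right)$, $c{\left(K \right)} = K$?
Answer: $1764$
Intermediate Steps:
$P = -8$ ($P = 2 + \left(-5 + 0\right) \left(-1 + 3\right) = 2 - 10 = -8$)
$d{\left(x,m \right)} = -8$
$\left(d{\left(c{\left(2 \right)},4 \right)} + 50\right)^{2} = \left(-8 + 50\right)^{2} = 42^{2} = 1764$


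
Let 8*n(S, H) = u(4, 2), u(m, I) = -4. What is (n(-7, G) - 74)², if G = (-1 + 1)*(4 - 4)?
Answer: 22201/4 ≈ 5550.3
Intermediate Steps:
G = 0 (G = 0*0 = 0)
n(S, H) = -½ (n(S, H) = (⅛)*(-4) = -½)
(n(-7, G) - 74)² = (-½ - 74)² = (-149/2)² = 22201/4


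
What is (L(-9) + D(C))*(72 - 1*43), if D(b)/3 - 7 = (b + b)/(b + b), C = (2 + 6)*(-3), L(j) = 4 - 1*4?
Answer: 696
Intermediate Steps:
L(j) = 0 (L(j) = 4 - 4 = 0)
C = -24 (C = 8*(-3) = -24)
D(b) = 24 (D(b) = 21 + 3*((b + b)/(b + b)) = 21 + 3*((2*b)/((2*b))) = 21 + 3*((2*b)*(1/(2*b))) = 21 + 3*1 = 21 + 3 = 24)
(L(-9) + D(C))*(72 - 1*43) = (0 + 24)*(72 - 1*43) = 24*(72 - 43) = 24*29 = 696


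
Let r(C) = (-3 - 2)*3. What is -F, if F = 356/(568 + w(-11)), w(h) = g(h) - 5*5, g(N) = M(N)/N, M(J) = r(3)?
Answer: -979/1497 ≈ -0.65397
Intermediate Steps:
r(C) = -15 (r(C) = -5*3 = -15)
M(J) = -15
g(N) = -15/N
w(h) = -25 - 15/h (w(h) = -15/h - 5*5 = -15/h - 25 = -25 - 15/h)
F = 979/1497 (F = 356/(568 + (-25 - 15/(-11))) = 356/(568 + (-25 - 15*(-1/11))) = 356/(568 + (-25 + 15/11)) = 356/(568 - 260/11) = 356/(5988/11) = (11/5988)*356 = 979/1497 ≈ 0.65397)
-F = -1*979/1497 = -979/1497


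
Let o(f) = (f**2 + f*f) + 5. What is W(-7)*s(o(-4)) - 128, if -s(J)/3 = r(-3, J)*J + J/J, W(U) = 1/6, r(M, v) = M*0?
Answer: -257/2 ≈ -128.50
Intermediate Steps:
o(f) = 5 + 2*f**2 (o(f) = (f**2 + f**2) + 5 = 2*f**2 + 5 = 5 + 2*f**2)
r(M, v) = 0
W(U) = 1/6
s(J) = -3 (s(J) = -3*(0*J + J/J) = -3*(0 + 1) = -3*1 = -3)
W(-7)*s(o(-4)) - 128 = (1/6)*(-3) - 128 = -1/2 - 128 = -257/2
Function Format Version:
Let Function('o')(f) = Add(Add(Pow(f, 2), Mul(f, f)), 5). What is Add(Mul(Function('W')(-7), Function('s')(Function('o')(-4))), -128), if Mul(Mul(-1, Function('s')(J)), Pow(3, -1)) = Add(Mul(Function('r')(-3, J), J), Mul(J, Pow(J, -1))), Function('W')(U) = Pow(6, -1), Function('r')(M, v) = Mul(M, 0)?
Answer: Rational(-257, 2) ≈ -128.50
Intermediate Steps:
Function('o')(f) = Add(5, Mul(2, Pow(f, 2))) (Function('o')(f) = Add(Add(Pow(f, 2), Pow(f, 2)), 5) = Add(Mul(2, Pow(f, 2)), 5) = Add(5, Mul(2, Pow(f, 2))))
Function('r')(M, v) = 0
Function('W')(U) = Rational(1, 6)
Function('s')(J) = -3 (Function('s')(J) = Mul(-3, Add(Mul(0, J), Mul(J, Pow(J, -1)))) = Mul(-3, Add(0, 1)) = Mul(-3, 1) = -3)
Add(Mul(Function('W')(-7), Function('s')(Function('o')(-4))), -128) = Add(Mul(Rational(1, 6), -3), -128) = Add(Rational(-1, 2), -128) = Rational(-257, 2)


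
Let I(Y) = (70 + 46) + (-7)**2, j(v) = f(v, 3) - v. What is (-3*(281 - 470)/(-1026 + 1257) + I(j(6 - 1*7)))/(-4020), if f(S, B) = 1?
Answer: -307/7370 ≈ -0.041655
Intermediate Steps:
j(v) = 1 - v
I(Y) = 165 (I(Y) = 116 + 49 = 165)
(-3*(281 - 470)/(-1026 + 1257) + I(j(6 - 1*7)))/(-4020) = (-3*(281 - 470)/(-1026 + 1257) + 165)/(-4020) = (-(-567)/231 + 165)*(-1/4020) = (-3*(-9/11) + 165)*(-1/4020) = (27/11 + 165)*(-1/4020) = (1842/11)*(-1/4020) = -307/7370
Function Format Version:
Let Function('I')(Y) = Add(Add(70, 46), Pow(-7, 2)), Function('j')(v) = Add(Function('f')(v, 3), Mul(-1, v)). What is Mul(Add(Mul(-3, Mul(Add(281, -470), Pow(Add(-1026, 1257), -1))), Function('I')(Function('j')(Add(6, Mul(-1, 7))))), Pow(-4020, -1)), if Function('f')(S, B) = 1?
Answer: Rational(-307, 7370) ≈ -0.041655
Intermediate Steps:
Function('j')(v) = Add(1, Mul(-1, v))
Function('I')(Y) = 165 (Function('I')(Y) = Add(116, 49) = 165)
Mul(Add(Mul(-3, Mul(Add(281, -470), Pow(Add(-1026, 1257), -1))), Function('I')(Function('j')(Add(6, Mul(-1, 7))))), Pow(-4020, -1)) = Mul(Add(Mul(-3, Mul(Add(281, -470), Pow(Add(-1026, 1257), -1))), 165), Pow(-4020, -1)) = Mul(Add(Mul(-3, Mul(-189, Pow(231, -1))), 165), Rational(-1, 4020)) = Mul(Add(Mul(-3, Mul(-189, Rational(1, 231))), 165), Rational(-1, 4020)) = Mul(Add(Mul(-3, Rational(-9, 11)), 165), Rational(-1, 4020)) = Mul(Add(Rational(27, 11), 165), Rational(-1, 4020)) = Mul(Rational(1842, 11), Rational(-1, 4020)) = Rational(-307, 7370)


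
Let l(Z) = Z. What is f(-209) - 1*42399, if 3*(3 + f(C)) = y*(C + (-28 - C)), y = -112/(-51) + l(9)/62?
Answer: -201216328/4743 ≈ -42424.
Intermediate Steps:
y = 7403/3162 (y = -112/(-51) + 9/62 = -112*(-1/51) + 9*(1/62) = 112/51 + 9/62 = 7403/3162 ≈ 2.3412)
f(C) = -117871/4743 (f(C) = -3 + (7403*(C + (-28 - C))/3162)/3 = -3 + ((7403/3162)*(-28))/3 = -3 + (⅓)*(-103642/1581) = -3 - 103642/4743 = -117871/4743)
f(-209) - 1*42399 = -117871/4743 - 1*42399 = -117871/4743 - 42399 = -201216328/4743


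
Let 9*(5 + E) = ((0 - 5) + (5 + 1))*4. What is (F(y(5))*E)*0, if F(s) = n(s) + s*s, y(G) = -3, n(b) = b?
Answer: 0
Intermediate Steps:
F(s) = s + s**2 (F(s) = s + s*s = s + s**2)
E = -41/9 (E = -5 + (((0 - 5) + (5 + 1))*4)/9 = -5 + ((-5 + 6)*4)/9 = -5 + (1*4)/9 = -5 + (1/9)*4 = -5 + 4/9 = -41/9 ≈ -4.5556)
(F(y(5))*E)*0 = (-3*(1 - 3)*(-41/9))*0 = (-3*(-2)*(-41/9))*0 = (6*(-41/9))*0 = -82/3*0 = 0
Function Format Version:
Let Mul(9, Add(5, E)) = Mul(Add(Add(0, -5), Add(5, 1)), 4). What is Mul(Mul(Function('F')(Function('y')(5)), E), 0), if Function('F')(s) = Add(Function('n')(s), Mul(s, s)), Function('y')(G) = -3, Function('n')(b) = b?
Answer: 0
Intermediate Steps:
Function('F')(s) = Add(s, Pow(s, 2)) (Function('F')(s) = Add(s, Mul(s, s)) = Add(s, Pow(s, 2)))
E = Rational(-41, 9) (E = Add(-5, Mul(Rational(1, 9), Mul(Add(Add(0, -5), Add(5, 1)), 4))) = Add(-5, Mul(Rational(1, 9), Mul(Add(-5, 6), 4))) = Add(-5, Mul(Rational(1, 9), Mul(1, 4))) = Add(-5, Mul(Rational(1, 9), 4)) = Add(-5, Rational(4, 9)) = Rational(-41, 9) ≈ -4.5556)
Mul(Mul(Function('F')(Function('y')(5)), E), 0) = Mul(Mul(Mul(-3, Add(1, -3)), Rational(-41, 9)), 0) = Mul(Mul(Mul(-3, -2), Rational(-41, 9)), 0) = Mul(Mul(6, Rational(-41, 9)), 0) = Mul(Rational(-82, 3), 0) = 0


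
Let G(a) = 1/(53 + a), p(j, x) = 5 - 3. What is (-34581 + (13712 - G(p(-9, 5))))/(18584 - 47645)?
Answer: 1147796/1598355 ≈ 0.71811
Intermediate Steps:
p(j, x) = 2
(-34581 + (13712 - G(p(-9, 5))))/(18584 - 47645) = (-34581 + (13712 - 1/(53 + 2)))/(18584 - 47645) = (-34581 + (13712 - 1/55))/(-29061) = (-34581 + (13712 - 1*1/55))*(-1/29061) = (-34581 + (13712 - 1/55))*(-1/29061) = (-34581 + 754159/55)*(-1/29061) = -1147796/55*(-1/29061) = 1147796/1598355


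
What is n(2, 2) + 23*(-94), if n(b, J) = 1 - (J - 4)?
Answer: -2159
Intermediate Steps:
n(b, J) = 5 - J (n(b, J) = 1 - (-4 + J) = 1 + (4 - J) = 5 - J)
n(2, 2) + 23*(-94) = (5 - 1*2) + 23*(-94) = (5 - 2) - 2162 = 3 - 2162 = -2159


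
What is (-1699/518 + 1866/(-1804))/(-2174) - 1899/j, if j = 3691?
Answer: -240188620283/468651374653 ≈ -0.51251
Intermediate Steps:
(-1699/518 + 1866/(-1804))/(-2174) - 1899/j = (-1699/518 + 1866/(-1804))/(-2174) - 1899/3691 = (-1699*1/518 + 1866*(-1/1804))*(-1/2174) - 1899*1/3691 = (-1699/518 - 933/902)*(-1/2174) - 1899/3691 = -503948/116809*(-1/2174) - 1899/3691 = 251974/126971383 - 1899/3691 = -240188620283/468651374653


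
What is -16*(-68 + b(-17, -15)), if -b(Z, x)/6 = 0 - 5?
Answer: 608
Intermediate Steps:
b(Z, x) = 30 (b(Z, x) = -6*(0 - 5) = -6*(-5) = 30)
-16*(-68 + b(-17, -15)) = -16*(-68 + 30) = -16*(-38) = 608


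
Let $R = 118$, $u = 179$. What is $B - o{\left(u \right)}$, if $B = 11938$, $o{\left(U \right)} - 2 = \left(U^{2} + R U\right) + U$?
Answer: $-41406$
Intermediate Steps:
$o{\left(U \right)} = 2 + U^{2} + 119 U$ ($o{\left(U \right)} = 2 + \left(\left(U^{2} + 118 U\right) + U\right) = 2 + \left(U^{2} + 119 U\right) = 2 + U^{2} + 119 U$)
$B - o{\left(u \right)} = 11938 - \left(2 + 179^{2} + 119 \cdot 179\right) = 11938 - \left(2 + 32041 + 21301\right) = 11938 - 53344 = -41406$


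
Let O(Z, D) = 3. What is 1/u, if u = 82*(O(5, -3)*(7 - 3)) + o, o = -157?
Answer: 1/827 ≈ 0.0012092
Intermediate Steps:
u = 827 (u = 82*(3*(7 - 3)) - 157 = 82*(3*4) - 157 = 82*12 - 157 = 984 - 157 = 827)
1/u = 1/827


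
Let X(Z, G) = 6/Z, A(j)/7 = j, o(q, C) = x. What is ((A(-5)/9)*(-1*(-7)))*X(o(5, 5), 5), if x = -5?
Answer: 98/3 ≈ 32.667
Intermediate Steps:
o(q, C) = -5
A(j) = 7*j
((A(-5)/9)*(-1*(-7)))*X(o(5, 5), 5) = (((7*(-5))/9)*(-1*(-7)))*(6/(-5)) = (-35*1/9*7)*(6*(-1/5)) = -35/9*7*(-6/5) = -245/9*(-6/5) = 98/3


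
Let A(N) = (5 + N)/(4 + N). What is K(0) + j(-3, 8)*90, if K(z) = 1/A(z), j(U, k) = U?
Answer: -1346/5 ≈ -269.20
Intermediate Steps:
A(N) = (5 + N)/(4 + N)
K(z) = (4 + z)/(5 + z) (K(z) = 1/((5 + z)/(4 + z)) = (4 + z)/(5 + z))
K(0) + j(-3, 8)*90 = (4 + 0)/(5 + 0) - 3*90 = 4/5 - 270 = (⅕)*4 - 270 = ⅘ - 270 = -1346/5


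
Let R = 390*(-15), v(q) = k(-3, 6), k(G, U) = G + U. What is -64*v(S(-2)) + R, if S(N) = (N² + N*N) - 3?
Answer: -6042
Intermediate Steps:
S(N) = -3 + 2*N² (S(N) = (N² + N²) - 3 = 2*N² - 3 = -3 + 2*N²)
v(q) = 3 (v(q) = -3 + 6 = 3)
R = -5850
-64*v(S(-2)) + R = -64*3 - 5850 = -192 - 5850 = -6042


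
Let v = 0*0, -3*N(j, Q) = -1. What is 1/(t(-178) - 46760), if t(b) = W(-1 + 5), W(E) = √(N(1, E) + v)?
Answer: -140280/6559492799 - √3/6559492799 ≈ -2.1386e-5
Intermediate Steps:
N(j, Q) = ⅓ (N(j, Q) = -⅓*(-1) = ⅓)
v = 0
W(E) = √3/3 (W(E) = √(⅓ + 0) = √(⅓) = √3/3)
t(b) = √3/3
1/(t(-178) - 46760) = 1/(√3/3 - 46760) = 1/(-46760 + √3/3)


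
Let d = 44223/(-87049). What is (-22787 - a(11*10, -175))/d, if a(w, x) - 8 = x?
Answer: 656349460/14741 ≈ 44525.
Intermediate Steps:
a(w, x) = 8 + x
d = -44223/87049 (d = 44223*(-1/87049) = -44223/87049 ≈ -0.50802)
(-22787 - a(11*10, -175))/d = (-22787 - (8 - 175))/(-44223/87049) = (-22787 - 1*(-167))*(-87049/44223) = (-22787 + 167)*(-87049/44223) = -22620*(-87049/44223) = 656349460/14741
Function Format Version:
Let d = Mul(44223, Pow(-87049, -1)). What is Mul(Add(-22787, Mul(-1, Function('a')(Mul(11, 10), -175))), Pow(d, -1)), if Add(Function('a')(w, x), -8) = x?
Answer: Rational(656349460, 14741) ≈ 44525.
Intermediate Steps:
Function('a')(w, x) = Add(8, x)
d = Rational(-44223, 87049) (d = Mul(44223, Rational(-1, 87049)) = Rational(-44223, 87049) ≈ -0.50802)
Mul(Add(-22787, Mul(-1, Function('a')(Mul(11, 10), -175))), Pow(d, -1)) = Mul(Add(-22787, Mul(-1, Add(8, -175))), Pow(Rational(-44223, 87049), -1)) = Mul(Add(-22787, Mul(-1, -167)), Rational(-87049, 44223)) = Mul(Add(-22787, 167), Rational(-87049, 44223)) = Mul(-22620, Rational(-87049, 44223)) = Rational(656349460, 14741)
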